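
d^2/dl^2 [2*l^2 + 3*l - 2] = 4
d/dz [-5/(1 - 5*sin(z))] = -25*cos(z)/(5*sin(z) - 1)^2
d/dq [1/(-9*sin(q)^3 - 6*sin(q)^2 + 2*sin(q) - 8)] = (27*sin(q)^2 + 12*sin(q) - 2)*cos(q)/(9*sin(q)^3 + 6*sin(q)^2 - 2*sin(q) + 8)^2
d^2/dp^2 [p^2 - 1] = 2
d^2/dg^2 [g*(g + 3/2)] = 2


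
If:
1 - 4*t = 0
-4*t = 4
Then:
No Solution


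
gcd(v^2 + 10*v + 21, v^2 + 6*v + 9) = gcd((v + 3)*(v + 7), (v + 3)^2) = v + 3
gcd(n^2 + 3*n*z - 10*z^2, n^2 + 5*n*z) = n + 5*z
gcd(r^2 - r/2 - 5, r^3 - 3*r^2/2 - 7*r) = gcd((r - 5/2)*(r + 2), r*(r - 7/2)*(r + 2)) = r + 2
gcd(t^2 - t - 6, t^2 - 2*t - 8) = t + 2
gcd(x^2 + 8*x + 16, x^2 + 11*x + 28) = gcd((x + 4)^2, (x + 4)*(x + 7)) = x + 4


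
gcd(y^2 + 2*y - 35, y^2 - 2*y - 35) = 1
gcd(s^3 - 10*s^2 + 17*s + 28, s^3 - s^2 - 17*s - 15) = s + 1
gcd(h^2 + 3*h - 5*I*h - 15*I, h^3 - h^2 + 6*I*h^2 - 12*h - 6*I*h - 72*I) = h + 3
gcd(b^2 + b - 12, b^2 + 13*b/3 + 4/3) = b + 4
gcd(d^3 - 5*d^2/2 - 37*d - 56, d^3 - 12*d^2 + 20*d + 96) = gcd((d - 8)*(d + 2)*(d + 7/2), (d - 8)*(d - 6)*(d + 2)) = d^2 - 6*d - 16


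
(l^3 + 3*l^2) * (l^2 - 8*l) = l^5 - 5*l^4 - 24*l^3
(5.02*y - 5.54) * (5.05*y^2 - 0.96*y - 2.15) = 25.351*y^3 - 32.7962*y^2 - 5.4746*y + 11.911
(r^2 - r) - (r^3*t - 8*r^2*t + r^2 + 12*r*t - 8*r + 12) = -r^3*t + 8*r^2*t - 12*r*t + 7*r - 12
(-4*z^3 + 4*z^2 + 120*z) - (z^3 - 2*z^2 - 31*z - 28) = -5*z^3 + 6*z^2 + 151*z + 28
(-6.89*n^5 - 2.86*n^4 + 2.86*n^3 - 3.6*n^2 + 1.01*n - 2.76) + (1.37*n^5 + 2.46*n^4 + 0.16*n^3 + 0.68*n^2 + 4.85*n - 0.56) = -5.52*n^5 - 0.4*n^4 + 3.02*n^3 - 2.92*n^2 + 5.86*n - 3.32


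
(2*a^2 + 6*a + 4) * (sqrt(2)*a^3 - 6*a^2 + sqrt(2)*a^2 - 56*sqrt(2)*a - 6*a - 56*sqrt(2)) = 2*sqrt(2)*a^5 - 12*a^4 + 8*sqrt(2)*a^4 - 102*sqrt(2)*a^3 - 48*a^3 - 444*sqrt(2)*a^2 - 60*a^2 - 560*sqrt(2)*a - 24*a - 224*sqrt(2)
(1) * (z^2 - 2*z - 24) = z^2 - 2*z - 24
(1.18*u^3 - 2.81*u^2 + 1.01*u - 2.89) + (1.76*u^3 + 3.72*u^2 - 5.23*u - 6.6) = 2.94*u^3 + 0.91*u^2 - 4.22*u - 9.49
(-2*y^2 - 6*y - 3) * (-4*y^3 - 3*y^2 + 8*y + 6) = 8*y^5 + 30*y^4 + 14*y^3 - 51*y^2 - 60*y - 18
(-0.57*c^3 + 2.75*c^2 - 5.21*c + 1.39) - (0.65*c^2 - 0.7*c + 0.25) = -0.57*c^3 + 2.1*c^2 - 4.51*c + 1.14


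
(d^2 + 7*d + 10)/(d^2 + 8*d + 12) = (d + 5)/(d + 6)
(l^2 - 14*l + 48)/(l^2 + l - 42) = (l - 8)/(l + 7)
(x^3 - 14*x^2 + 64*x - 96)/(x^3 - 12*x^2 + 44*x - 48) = (x - 4)/(x - 2)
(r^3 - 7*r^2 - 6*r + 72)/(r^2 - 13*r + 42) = (r^2 - r - 12)/(r - 7)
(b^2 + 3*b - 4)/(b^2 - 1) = (b + 4)/(b + 1)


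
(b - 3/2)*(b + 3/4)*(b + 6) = b^3 + 21*b^2/4 - 45*b/8 - 27/4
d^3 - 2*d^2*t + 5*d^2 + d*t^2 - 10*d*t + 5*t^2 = (d + 5)*(d - t)^2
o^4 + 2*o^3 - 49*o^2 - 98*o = o*(o - 7)*(o + 2)*(o + 7)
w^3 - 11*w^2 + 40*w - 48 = (w - 4)^2*(w - 3)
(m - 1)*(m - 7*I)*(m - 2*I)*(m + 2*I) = m^4 - m^3 - 7*I*m^3 + 4*m^2 + 7*I*m^2 - 4*m - 28*I*m + 28*I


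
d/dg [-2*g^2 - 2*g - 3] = -4*g - 2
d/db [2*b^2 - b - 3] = 4*b - 1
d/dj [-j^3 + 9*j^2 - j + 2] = -3*j^2 + 18*j - 1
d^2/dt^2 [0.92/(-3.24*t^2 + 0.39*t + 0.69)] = (-19.315584*t^2 + 2.325024*t + 0.92*(6.48*t - 0.39)*(12.96*t - 0.78) + 4.113504)/(-3.24*t^2 + 0.39*t + 0.69)^3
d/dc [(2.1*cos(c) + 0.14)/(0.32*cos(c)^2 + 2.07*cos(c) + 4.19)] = (0.672*cos(c)^2 + 0.0895999999999999*cos(c) - 8.5092)*sin(c)/(0.1024*cos(c)^4 + 1.3248*cos(c)^3 + 6.9665*cos(c)^2 + 17.3466*cos(c) + 17.5561)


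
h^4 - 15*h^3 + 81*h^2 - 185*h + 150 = (h - 5)^2*(h - 3)*(h - 2)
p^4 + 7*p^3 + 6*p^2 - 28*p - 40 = (p - 2)*(p + 2)^2*(p + 5)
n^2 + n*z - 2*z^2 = (n - z)*(n + 2*z)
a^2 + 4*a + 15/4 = (a + 3/2)*(a + 5/2)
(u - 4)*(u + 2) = u^2 - 2*u - 8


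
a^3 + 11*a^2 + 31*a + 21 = (a + 1)*(a + 3)*(a + 7)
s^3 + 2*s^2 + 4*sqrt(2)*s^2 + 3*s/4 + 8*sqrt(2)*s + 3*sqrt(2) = (s + 1/2)*(s + 3/2)*(s + 4*sqrt(2))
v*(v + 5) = v^2 + 5*v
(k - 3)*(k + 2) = k^2 - k - 6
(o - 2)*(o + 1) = o^2 - o - 2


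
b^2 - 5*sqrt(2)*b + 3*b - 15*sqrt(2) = (b + 3)*(b - 5*sqrt(2))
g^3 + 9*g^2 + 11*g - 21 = (g - 1)*(g + 3)*(g + 7)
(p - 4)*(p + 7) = p^2 + 3*p - 28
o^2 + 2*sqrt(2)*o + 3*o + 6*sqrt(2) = (o + 3)*(o + 2*sqrt(2))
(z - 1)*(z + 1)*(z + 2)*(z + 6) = z^4 + 8*z^3 + 11*z^2 - 8*z - 12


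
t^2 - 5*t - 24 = (t - 8)*(t + 3)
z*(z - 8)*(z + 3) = z^3 - 5*z^2 - 24*z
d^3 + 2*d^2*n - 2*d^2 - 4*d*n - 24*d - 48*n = (d - 6)*(d + 4)*(d + 2*n)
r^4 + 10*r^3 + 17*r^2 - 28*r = r*(r - 1)*(r + 4)*(r + 7)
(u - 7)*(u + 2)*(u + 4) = u^3 - u^2 - 34*u - 56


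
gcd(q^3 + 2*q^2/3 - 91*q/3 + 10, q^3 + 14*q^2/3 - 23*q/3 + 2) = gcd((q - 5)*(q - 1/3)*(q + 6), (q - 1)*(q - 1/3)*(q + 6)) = q^2 + 17*q/3 - 2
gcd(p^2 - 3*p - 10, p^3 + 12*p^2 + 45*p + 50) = p + 2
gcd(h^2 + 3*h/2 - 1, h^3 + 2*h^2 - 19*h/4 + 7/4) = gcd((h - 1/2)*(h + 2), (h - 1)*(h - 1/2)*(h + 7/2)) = h - 1/2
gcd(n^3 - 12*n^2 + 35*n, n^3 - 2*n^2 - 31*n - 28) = n - 7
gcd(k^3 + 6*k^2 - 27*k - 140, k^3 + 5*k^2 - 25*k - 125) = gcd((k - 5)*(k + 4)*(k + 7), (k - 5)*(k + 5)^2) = k - 5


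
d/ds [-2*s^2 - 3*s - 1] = -4*s - 3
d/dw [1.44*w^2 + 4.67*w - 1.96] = 2.88*w + 4.67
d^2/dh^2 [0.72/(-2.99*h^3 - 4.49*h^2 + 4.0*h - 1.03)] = ((12.9168*h + 6.4656)*(2.99*h^3 + 4.49*h^2 - 4.0*h + 1.03) - 0.72*(8.97*h^2 + 8.98*h - 4.0)*(17.94*h^2 + 17.96*h - 8.0))/(2.99*h^3 + 4.49*h^2 - 4.0*h + 1.03)^3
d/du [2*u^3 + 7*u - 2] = 6*u^2 + 7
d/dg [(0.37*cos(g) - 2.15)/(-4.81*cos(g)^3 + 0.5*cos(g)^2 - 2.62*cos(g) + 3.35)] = (-3.5594*cos(g)^3 + 31.2095*cos(g)^2 - 2.15*cos(g) + 4.3935)*sin(g)/(23.1361*cos(g)^6 - 4.81*cos(g)^5 + 25.4544*cos(g)^4 - 34.847*cos(g)^3 + 10.2144*cos(g)^2 - 17.554*cos(g) + 11.2225)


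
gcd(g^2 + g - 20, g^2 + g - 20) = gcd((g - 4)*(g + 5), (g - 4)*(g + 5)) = g^2 + g - 20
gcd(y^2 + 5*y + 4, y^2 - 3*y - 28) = y + 4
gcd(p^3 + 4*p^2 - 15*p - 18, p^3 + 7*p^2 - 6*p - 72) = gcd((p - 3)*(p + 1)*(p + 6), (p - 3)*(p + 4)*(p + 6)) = p^2 + 3*p - 18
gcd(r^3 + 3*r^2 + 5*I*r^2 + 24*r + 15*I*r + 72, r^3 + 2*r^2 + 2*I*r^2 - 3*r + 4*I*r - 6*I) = r + 3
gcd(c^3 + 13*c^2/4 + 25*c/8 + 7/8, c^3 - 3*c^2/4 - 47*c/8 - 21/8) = c^2 + 9*c/4 + 7/8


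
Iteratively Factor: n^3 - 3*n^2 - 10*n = (n - 5)*(n^2 + 2*n) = n*(n - 5)*(n + 2)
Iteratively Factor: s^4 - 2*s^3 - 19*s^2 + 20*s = (s)*(s^3 - 2*s^2 - 19*s + 20) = s*(s - 1)*(s^2 - s - 20) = s*(s - 1)*(s + 4)*(s - 5)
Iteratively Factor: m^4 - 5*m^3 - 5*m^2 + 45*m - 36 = (m - 4)*(m^3 - m^2 - 9*m + 9) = (m - 4)*(m - 1)*(m^2 - 9) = (m - 4)*(m - 3)*(m - 1)*(m + 3)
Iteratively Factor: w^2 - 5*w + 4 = (w - 1)*(w - 4)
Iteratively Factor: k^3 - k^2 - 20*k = (k + 4)*(k^2 - 5*k) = (k - 5)*(k + 4)*(k)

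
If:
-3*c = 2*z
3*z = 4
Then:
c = -8/9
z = 4/3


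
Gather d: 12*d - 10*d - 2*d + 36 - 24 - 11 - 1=0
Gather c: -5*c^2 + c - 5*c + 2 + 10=-5*c^2 - 4*c + 12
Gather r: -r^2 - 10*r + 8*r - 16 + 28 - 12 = -r^2 - 2*r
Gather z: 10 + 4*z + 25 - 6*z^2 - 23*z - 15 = -6*z^2 - 19*z + 20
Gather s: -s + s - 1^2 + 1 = 0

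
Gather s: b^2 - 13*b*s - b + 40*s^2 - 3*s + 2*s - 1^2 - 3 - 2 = b^2 - b + 40*s^2 + s*(-13*b - 1) - 6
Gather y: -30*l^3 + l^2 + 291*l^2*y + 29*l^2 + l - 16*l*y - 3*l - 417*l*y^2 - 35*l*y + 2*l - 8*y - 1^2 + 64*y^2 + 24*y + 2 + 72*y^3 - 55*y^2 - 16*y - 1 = -30*l^3 + 30*l^2 + 72*y^3 + y^2*(9 - 417*l) + y*(291*l^2 - 51*l)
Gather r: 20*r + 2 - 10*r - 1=10*r + 1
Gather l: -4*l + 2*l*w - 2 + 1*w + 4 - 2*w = l*(2*w - 4) - w + 2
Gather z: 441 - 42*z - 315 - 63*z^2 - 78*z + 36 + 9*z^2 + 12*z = -54*z^2 - 108*z + 162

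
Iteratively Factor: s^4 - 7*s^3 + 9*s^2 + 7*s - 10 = (s - 2)*(s^3 - 5*s^2 - s + 5) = (s - 5)*(s - 2)*(s^2 - 1) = (s - 5)*(s - 2)*(s - 1)*(s + 1)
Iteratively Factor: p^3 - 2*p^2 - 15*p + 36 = (p - 3)*(p^2 + p - 12) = (p - 3)^2*(p + 4)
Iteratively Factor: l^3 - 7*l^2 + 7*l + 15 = (l - 3)*(l^2 - 4*l - 5) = (l - 5)*(l - 3)*(l + 1)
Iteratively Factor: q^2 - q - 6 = (q - 3)*(q + 2)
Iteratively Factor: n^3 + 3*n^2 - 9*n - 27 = (n + 3)*(n^2 - 9) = (n - 3)*(n + 3)*(n + 3)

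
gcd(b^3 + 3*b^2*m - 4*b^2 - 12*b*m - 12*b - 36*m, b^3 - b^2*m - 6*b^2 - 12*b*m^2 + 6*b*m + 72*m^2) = b^2 + 3*b*m - 6*b - 18*m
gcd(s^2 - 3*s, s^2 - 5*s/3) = s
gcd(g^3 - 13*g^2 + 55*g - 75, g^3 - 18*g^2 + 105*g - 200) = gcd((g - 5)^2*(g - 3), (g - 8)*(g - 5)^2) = g^2 - 10*g + 25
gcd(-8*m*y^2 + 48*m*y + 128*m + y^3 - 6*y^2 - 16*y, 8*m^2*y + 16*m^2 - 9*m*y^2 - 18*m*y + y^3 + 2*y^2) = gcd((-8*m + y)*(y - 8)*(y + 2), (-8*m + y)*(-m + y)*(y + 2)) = -8*m*y - 16*m + y^2 + 2*y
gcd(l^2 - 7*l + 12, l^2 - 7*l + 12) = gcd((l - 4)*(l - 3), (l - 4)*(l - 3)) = l^2 - 7*l + 12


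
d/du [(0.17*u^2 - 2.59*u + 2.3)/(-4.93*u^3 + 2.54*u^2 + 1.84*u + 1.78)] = (0.8381*u^4 - 25.5374*u^3 + 40.9084*u^2 - 11.0788*u - 8.8422)/(24.3049*u^6 - 25.0444*u^5 - 11.6908*u^4 - 8.2036*u^3 + 12.428*u^2 + 6.5504*u + 3.1684)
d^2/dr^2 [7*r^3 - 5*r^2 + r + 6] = 42*r - 10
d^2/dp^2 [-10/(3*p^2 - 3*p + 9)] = 20*(p^2 - p - (2*p - 1)^2 + 3)/(3*(p^2 - p + 3)^3)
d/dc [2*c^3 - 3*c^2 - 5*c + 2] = 6*c^2 - 6*c - 5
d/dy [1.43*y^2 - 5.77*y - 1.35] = 2.86*y - 5.77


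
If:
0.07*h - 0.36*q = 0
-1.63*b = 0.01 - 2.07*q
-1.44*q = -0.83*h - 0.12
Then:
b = -0.06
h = -0.22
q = -0.04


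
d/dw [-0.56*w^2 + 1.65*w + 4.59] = 1.65 - 1.12*w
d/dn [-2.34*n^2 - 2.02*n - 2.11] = -4.68*n - 2.02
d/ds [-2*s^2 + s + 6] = 1 - 4*s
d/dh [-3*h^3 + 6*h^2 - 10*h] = -9*h^2 + 12*h - 10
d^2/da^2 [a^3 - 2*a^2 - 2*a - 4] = 6*a - 4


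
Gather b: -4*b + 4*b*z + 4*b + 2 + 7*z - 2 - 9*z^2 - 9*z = 4*b*z - 9*z^2 - 2*z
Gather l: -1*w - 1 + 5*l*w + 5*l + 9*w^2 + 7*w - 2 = l*(5*w + 5) + 9*w^2 + 6*w - 3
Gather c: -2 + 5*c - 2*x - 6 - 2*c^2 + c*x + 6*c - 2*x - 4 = -2*c^2 + c*(x + 11) - 4*x - 12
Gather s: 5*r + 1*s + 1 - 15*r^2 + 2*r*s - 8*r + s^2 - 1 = -15*r^2 - 3*r + s^2 + s*(2*r + 1)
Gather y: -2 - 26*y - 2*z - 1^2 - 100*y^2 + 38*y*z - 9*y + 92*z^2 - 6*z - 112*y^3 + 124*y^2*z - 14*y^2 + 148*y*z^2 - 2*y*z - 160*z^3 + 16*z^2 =-112*y^3 + y^2*(124*z - 114) + y*(148*z^2 + 36*z - 35) - 160*z^3 + 108*z^2 - 8*z - 3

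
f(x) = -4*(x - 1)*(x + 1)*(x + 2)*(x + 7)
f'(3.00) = -1680.00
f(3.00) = -1600.00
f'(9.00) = -21312.00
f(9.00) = -56320.00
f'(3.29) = -2044.94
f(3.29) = -2139.06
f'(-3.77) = -249.59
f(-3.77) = 302.16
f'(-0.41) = 61.59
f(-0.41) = 34.87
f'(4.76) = -4631.66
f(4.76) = -6886.91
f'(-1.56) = -3.85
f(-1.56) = -13.73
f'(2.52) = -1167.97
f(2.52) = -920.92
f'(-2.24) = -93.11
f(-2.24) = 18.36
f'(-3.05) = -197.51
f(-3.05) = 137.74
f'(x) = -4*(x - 1)*(x + 1)*(x + 2) - 4*(x - 1)*(x + 1)*(x + 7) - 4*(x - 1)*(x + 2)*(x + 7) - 4*(x + 1)*(x + 2)*(x + 7) = -16*x^3 - 108*x^2 - 104*x + 36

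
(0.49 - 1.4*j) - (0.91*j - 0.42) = 0.91 - 2.31*j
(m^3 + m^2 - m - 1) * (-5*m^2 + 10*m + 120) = -5*m^5 + 5*m^4 + 135*m^3 + 115*m^2 - 130*m - 120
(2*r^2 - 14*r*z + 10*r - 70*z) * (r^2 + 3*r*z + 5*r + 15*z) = 2*r^4 - 8*r^3*z + 20*r^3 - 42*r^2*z^2 - 80*r^2*z + 50*r^2 - 420*r*z^2 - 200*r*z - 1050*z^2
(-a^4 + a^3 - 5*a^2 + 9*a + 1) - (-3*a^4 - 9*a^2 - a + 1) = 2*a^4 + a^3 + 4*a^2 + 10*a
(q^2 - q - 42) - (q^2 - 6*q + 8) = 5*q - 50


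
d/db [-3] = 0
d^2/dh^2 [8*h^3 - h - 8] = 48*h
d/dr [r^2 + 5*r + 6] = 2*r + 5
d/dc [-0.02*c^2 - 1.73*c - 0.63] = -0.04*c - 1.73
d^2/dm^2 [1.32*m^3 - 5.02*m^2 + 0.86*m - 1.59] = 7.92*m - 10.04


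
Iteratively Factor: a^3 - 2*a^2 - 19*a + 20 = (a + 4)*(a^2 - 6*a + 5) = (a - 5)*(a + 4)*(a - 1)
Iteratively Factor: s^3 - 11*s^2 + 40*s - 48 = (s - 3)*(s^2 - 8*s + 16) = (s - 4)*(s - 3)*(s - 4)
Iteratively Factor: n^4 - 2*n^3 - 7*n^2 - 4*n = (n - 4)*(n^3 + 2*n^2 + n) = (n - 4)*(n + 1)*(n^2 + n) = (n - 4)*(n + 1)^2*(n)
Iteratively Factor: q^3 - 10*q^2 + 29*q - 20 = (q - 5)*(q^2 - 5*q + 4) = (q - 5)*(q - 1)*(q - 4)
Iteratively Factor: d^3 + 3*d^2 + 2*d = (d + 2)*(d^2 + d) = (d + 1)*(d + 2)*(d)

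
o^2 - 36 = (o - 6)*(o + 6)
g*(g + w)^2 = g^3 + 2*g^2*w + g*w^2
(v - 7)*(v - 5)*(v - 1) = v^3 - 13*v^2 + 47*v - 35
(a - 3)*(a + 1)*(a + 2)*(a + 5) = a^4 + 5*a^3 - 7*a^2 - 41*a - 30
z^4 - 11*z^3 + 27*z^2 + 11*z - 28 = (z - 7)*(z - 4)*(z - 1)*(z + 1)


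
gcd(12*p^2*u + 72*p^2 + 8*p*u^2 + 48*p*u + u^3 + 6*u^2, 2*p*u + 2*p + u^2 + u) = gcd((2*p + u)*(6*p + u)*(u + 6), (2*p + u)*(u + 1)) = 2*p + u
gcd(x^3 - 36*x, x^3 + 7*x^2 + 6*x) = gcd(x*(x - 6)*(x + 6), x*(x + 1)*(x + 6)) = x^2 + 6*x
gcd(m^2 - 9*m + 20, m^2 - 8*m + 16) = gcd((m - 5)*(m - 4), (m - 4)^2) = m - 4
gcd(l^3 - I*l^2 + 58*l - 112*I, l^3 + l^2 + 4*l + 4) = l - 2*I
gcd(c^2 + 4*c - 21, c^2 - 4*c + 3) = c - 3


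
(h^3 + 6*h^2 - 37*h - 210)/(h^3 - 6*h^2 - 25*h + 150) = (h + 7)/(h - 5)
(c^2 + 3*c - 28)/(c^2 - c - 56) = (c - 4)/(c - 8)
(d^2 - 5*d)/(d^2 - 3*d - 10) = d/(d + 2)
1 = 1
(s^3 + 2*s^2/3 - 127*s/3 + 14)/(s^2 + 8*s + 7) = (s^2 - 19*s/3 + 2)/(s + 1)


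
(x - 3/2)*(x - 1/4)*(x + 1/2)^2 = x^4 - 3*x^3/4 - 9*x^2/8 - x/16 + 3/32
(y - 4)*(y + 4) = y^2 - 16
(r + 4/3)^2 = r^2 + 8*r/3 + 16/9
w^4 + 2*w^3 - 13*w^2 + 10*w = w*(w - 2)*(w - 1)*(w + 5)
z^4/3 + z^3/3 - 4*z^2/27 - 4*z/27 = z*(z/3 + 1/3)*(z - 2/3)*(z + 2/3)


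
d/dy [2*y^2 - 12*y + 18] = 4*y - 12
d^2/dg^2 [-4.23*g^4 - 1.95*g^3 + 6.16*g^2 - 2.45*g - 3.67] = -50.76*g^2 - 11.7*g + 12.32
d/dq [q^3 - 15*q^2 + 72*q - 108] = 3*q^2 - 30*q + 72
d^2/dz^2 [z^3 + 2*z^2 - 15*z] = 6*z + 4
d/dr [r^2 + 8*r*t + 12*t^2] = 2*r + 8*t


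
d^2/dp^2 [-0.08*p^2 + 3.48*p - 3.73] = -0.160000000000000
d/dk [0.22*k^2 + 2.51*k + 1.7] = 0.44*k + 2.51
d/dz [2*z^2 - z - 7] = 4*z - 1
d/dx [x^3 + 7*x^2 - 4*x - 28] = 3*x^2 + 14*x - 4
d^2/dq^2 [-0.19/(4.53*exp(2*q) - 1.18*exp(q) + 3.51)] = ((3.4428*exp(q) - 0.2242)*(4.53*exp(2*q) - 1.18*exp(q) + 3.51) - 0.19*(9.06*exp(q) - 1.18)*(18.12*exp(q) - 2.36)*exp(q))*exp(q)/(4.53*exp(2*q) - 1.18*exp(q) + 3.51)^3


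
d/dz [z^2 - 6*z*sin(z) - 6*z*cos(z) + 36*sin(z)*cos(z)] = -6*sqrt(2)*z*cos(z + pi/4) + 2*z - 6*sqrt(2)*sin(z + pi/4) + 36*cos(2*z)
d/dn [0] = 0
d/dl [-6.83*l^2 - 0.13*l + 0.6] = -13.66*l - 0.13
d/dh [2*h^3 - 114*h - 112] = 6*h^2 - 114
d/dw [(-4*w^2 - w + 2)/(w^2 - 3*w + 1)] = (13*w^2 - 12*w + 5)/(w^4 - 6*w^3 + 11*w^2 - 6*w + 1)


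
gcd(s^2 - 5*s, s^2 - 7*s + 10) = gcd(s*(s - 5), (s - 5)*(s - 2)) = s - 5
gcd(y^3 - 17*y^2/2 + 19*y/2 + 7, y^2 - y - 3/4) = y + 1/2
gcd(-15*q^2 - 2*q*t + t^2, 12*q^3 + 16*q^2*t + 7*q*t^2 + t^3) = 3*q + t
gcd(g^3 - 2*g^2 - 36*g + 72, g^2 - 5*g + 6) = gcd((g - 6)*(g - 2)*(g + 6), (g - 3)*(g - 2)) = g - 2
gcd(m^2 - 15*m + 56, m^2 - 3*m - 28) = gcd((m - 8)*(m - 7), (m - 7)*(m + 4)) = m - 7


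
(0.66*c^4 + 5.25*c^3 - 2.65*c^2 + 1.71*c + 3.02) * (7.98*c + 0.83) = 5.2668*c^5 + 42.4428*c^4 - 16.7895*c^3 + 11.4463*c^2 + 25.5189*c + 2.5066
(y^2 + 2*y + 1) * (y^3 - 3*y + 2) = y^5 + 2*y^4 - 2*y^3 - 4*y^2 + y + 2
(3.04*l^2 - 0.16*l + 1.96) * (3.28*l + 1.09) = 9.9712*l^3 + 2.7888*l^2 + 6.2544*l + 2.1364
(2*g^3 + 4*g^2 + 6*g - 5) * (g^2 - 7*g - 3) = 2*g^5 - 10*g^4 - 28*g^3 - 59*g^2 + 17*g + 15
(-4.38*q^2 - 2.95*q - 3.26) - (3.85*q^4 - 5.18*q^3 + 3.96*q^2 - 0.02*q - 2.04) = -3.85*q^4 + 5.18*q^3 - 8.34*q^2 - 2.93*q - 1.22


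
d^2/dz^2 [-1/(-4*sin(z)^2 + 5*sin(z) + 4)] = (64*sin(z)^4 - 60*sin(z)^3 - 7*sin(z)^2 + 100*sin(z) - 82)/(5*sin(z) + 4*cos(z)^2)^3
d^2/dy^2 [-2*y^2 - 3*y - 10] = -4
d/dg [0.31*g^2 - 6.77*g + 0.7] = 0.62*g - 6.77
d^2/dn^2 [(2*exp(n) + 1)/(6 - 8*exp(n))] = (-20*exp(n) - 15)*exp(n)/(64*exp(3*n) - 144*exp(2*n) + 108*exp(n) - 27)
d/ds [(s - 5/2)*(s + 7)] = 2*s + 9/2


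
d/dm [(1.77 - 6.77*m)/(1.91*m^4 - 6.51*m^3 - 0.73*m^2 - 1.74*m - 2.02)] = (38.7921*m^4 - 101.6682*m^3 + 29.626*m^2 + 2.5842*m + 16.7552)/(3.6481*m^8 - 24.8682*m^7 + 39.5915*m^6 + 2.8578*m^5 + 15.4713*m^4 + 28.8408*m^3 + 5.9768*m^2 + 7.0296*m + 4.0804)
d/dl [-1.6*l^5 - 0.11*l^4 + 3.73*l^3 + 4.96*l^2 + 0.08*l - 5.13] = -8.0*l^4 - 0.44*l^3 + 11.19*l^2 + 9.92*l + 0.08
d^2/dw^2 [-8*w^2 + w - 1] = -16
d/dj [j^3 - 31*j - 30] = 3*j^2 - 31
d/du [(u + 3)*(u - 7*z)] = 2*u - 7*z + 3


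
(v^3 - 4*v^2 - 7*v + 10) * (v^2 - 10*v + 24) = v^5 - 14*v^4 + 57*v^3 - 16*v^2 - 268*v + 240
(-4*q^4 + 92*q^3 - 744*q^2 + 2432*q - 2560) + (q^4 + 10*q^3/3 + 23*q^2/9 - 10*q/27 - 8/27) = -3*q^4 + 286*q^3/3 - 6673*q^2/9 + 65654*q/27 - 69128/27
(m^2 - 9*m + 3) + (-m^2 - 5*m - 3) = -14*m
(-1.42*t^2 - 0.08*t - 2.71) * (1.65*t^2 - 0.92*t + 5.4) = -2.343*t^4 + 1.1744*t^3 - 12.0659*t^2 + 2.0612*t - 14.634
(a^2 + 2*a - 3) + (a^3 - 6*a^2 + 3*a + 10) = a^3 - 5*a^2 + 5*a + 7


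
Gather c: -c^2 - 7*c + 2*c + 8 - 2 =-c^2 - 5*c + 6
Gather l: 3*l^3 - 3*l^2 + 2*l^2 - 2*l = 3*l^3 - l^2 - 2*l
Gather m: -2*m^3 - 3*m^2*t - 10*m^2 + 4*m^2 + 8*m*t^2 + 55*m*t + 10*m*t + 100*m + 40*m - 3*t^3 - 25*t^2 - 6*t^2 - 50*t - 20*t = -2*m^3 + m^2*(-3*t - 6) + m*(8*t^2 + 65*t + 140) - 3*t^3 - 31*t^2 - 70*t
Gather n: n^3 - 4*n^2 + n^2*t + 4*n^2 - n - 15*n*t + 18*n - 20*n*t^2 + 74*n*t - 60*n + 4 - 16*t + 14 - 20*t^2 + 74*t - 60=n^3 + n^2*t + n*(-20*t^2 + 59*t - 43) - 20*t^2 + 58*t - 42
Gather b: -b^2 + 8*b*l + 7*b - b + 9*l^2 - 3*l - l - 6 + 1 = -b^2 + b*(8*l + 6) + 9*l^2 - 4*l - 5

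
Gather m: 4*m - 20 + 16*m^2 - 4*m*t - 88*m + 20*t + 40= 16*m^2 + m*(-4*t - 84) + 20*t + 20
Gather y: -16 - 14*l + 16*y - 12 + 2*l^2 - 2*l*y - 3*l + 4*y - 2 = 2*l^2 - 17*l + y*(20 - 2*l) - 30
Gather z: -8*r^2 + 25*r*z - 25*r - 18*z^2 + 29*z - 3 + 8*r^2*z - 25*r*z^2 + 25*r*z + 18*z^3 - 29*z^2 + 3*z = -8*r^2 - 25*r + 18*z^3 + z^2*(-25*r - 47) + z*(8*r^2 + 50*r + 32) - 3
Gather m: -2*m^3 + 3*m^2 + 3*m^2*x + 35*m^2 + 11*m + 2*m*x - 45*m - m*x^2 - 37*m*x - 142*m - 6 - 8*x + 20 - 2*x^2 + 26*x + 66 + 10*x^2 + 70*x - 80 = -2*m^3 + m^2*(3*x + 38) + m*(-x^2 - 35*x - 176) + 8*x^2 + 88*x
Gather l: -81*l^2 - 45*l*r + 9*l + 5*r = -81*l^2 + l*(9 - 45*r) + 5*r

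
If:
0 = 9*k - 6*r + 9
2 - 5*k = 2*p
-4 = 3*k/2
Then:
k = -8/3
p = 23/3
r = -5/2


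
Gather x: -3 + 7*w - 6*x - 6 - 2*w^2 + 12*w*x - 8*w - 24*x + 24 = -2*w^2 - w + x*(12*w - 30) + 15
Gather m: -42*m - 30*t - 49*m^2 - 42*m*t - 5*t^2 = -49*m^2 + m*(-42*t - 42) - 5*t^2 - 30*t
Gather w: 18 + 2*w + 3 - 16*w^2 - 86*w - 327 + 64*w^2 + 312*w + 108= 48*w^2 + 228*w - 198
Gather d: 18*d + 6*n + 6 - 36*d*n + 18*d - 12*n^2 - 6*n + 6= d*(36 - 36*n) - 12*n^2 + 12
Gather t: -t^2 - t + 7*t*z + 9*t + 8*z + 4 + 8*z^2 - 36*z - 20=-t^2 + t*(7*z + 8) + 8*z^2 - 28*z - 16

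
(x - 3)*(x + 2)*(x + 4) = x^3 + 3*x^2 - 10*x - 24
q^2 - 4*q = q*(q - 4)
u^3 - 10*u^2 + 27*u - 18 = (u - 6)*(u - 3)*(u - 1)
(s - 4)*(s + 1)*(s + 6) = s^3 + 3*s^2 - 22*s - 24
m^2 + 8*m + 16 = (m + 4)^2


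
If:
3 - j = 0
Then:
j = 3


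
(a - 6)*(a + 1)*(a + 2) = a^3 - 3*a^2 - 16*a - 12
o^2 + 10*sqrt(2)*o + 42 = (o + 3*sqrt(2))*(o + 7*sqrt(2))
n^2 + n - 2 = (n - 1)*(n + 2)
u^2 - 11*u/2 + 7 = (u - 7/2)*(u - 2)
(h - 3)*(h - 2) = h^2 - 5*h + 6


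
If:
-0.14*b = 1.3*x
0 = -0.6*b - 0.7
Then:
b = -1.17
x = 0.13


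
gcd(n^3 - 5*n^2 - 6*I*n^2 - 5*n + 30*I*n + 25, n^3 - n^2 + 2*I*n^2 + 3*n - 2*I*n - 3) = n - I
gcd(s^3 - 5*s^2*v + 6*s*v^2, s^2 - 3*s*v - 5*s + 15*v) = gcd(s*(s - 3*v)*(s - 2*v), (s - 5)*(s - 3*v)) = s - 3*v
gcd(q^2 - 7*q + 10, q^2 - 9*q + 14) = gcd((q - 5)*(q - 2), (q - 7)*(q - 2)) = q - 2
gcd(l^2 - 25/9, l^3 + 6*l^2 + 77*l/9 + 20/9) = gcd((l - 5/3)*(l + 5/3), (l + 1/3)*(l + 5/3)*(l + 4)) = l + 5/3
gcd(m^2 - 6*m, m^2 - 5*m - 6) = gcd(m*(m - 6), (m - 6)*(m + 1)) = m - 6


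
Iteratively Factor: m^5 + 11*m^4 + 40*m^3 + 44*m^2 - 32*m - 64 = (m + 2)*(m^4 + 9*m^3 + 22*m^2 - 32) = (m + 2)*(m + 4)*(m^3 + 5*m^2 + 2*m - 8) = (m - 1)*(m + 2)*(m + 4)*(m^2 + 6*m + 8) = (m - 1)*(m + 2)^2*(m + 4)*(m + 4)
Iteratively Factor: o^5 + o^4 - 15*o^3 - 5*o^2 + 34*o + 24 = (o - 3)*(o^4 + 4*o^3 - 3*o^2 - 14*o - 8) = (o - 3)*(o + 4)*(o^3 - 3*o - 2) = (o - 3)*(o + 1)*(o + 4)*(o^2 - o - 2) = (o - 3)*(o + 1)^2*(o + 4)*(o - 2)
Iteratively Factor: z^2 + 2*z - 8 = (z + 4)*(z - 2)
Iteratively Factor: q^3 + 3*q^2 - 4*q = (q + 4)*(q^2 - q) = (q - 1)*(q + 4)*(q)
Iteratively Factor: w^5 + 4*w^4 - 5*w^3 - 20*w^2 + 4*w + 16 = (w + 4)*(w^4 - 5*w^2 + 4) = (w - 2)*(w + 4)*(w^3 + 2*w^2 - w - 2) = (w - 2)*(w + 2)*(w + 4)*(w^2 - 1) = (w - 2)*(w + 1)*(w + 2)*(w + 4)*(w - 1)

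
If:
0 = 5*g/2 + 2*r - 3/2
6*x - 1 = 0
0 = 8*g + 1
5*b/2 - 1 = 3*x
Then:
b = 3/5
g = -1/8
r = 29/32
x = 1/6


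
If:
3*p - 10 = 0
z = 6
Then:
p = 10/3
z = 6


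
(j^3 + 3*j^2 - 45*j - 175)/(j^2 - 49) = (j^2 + 10*j + 25)/(j + 7)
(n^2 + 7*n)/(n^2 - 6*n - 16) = n*(n + 7)/(n^2 - 6*n - 16)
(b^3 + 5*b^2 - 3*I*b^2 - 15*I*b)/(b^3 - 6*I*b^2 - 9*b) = (b + 5)/(b - 3*I)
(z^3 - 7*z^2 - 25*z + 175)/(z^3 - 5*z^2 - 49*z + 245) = (z + 5)/(z + 7)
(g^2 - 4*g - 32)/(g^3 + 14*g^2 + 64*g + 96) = (g - 8)/(g^2 + 10*g + 24)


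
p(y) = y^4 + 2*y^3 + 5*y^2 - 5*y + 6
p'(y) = 4*y^3 + 6*y^2 + 10*y - 5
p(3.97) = 438.50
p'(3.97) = 379.55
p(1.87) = 39.44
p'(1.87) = 60.84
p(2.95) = 161.84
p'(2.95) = 179.40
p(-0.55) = 10.02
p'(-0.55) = -9.35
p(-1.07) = 15.94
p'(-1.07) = -13.73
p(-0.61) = 10.59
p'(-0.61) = -9.78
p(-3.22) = 114.67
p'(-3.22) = -108.53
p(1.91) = 41.93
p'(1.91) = 63.86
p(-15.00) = 45081.00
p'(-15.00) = -12305.00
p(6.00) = 1884.00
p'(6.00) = 1135.00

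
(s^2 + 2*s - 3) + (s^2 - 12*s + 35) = 2*s^2 - 10*s + 32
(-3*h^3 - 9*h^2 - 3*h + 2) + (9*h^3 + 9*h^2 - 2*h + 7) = 6*h^3 - 5*h + 9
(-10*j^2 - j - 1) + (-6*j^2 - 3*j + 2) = -16*j^2 - 4*j + 1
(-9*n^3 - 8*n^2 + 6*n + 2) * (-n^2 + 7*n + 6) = 9*n^5 - 55*n^4 - 116*n^3 - 8*n^2 + 50*n + 12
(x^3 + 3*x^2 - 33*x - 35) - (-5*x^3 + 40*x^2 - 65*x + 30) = 6*x^3 - 37*x^2 + 32*x - 65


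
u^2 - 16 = (u - 4)*(u + 4)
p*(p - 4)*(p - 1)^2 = p^4 - 6*p^3 + 9*p^2 - 4*p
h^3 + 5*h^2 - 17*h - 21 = (h - 3)*(h + 1)*(h + 7)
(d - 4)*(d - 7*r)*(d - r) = d^3 - 8*d^2*r - 4*d^2 + 7*d*r^2 + 32*d*r - 28*r^2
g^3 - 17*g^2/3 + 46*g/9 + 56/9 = (g - 4)*(g - 7/3)*(g + 2/3)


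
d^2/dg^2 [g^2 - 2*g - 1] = 2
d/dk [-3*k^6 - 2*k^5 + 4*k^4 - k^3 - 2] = k^2*(-18*k^3 - 10*k^2 + 16*k - 3)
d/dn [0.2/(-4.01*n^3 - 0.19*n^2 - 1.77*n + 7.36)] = (2.406*n^2 + 0.076*n + 0.354)/(4.01*n^3 + 0.19*n^2 + 1.77*n - 7.36)^2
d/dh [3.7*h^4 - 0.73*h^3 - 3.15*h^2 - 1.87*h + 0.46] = 14.8*h^3 - 2.19*h^2 - 6.3*h - 1.87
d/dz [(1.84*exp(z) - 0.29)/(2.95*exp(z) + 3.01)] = 6.3939*exp(z)/(2.95*exp(z) + 3.01)^2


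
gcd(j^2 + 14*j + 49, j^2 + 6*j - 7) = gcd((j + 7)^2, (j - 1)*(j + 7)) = j + 7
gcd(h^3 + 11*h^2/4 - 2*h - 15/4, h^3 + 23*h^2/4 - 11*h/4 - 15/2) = h^2 - h/4 - 5/4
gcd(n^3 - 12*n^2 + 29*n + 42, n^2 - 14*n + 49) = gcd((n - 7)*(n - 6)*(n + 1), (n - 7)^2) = n - 7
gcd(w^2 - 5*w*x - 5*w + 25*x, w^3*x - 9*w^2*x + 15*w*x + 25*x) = w - 5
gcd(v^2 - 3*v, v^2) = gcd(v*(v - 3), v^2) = v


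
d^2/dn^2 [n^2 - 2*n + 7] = 2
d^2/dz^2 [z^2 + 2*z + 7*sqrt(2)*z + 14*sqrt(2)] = 2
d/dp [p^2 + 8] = 2*p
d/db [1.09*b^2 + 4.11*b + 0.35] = 2.18*b + 4.11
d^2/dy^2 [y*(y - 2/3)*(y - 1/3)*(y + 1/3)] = 12*y^2 - 4*y - 2/9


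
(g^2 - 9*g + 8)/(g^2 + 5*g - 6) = (g - 8)/(g + 6)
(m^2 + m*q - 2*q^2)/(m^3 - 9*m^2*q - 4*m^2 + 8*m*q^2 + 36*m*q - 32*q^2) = (-m - 2*q)/(-m^2 + 8*m*q + 4*m - 32*q)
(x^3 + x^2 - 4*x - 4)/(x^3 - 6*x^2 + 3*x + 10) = (x + 2)/(x - 5)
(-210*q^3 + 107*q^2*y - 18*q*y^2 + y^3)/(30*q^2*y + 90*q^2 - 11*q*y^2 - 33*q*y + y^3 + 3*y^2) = (-7*q + y)/(y + 3)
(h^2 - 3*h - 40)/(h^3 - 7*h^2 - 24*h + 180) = (h - 8)/(h^2 - 12*h + 36)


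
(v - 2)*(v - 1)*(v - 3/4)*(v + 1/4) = v^4 - 7*v^3/2 + 53*v^2/16 - 7*v/16 - 3/8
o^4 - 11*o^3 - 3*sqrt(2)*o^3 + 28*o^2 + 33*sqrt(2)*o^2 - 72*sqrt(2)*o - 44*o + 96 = (o - 8)*(o - 3)*(o - 2*sqrt(2))*(o - sqrt(2))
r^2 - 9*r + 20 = (r - 5)*(r - 4)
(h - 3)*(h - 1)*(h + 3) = h^3 - h^2 - 9*h + 9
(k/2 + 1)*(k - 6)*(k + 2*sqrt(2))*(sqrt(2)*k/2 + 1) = sqrt(2)*k^4/4 - sqrt(2)*k^3 + 3*k^3/2 - 6*k^2 - 2*sqrt(2)*k^2 - 18*k - 4*sqrt(2)*k - 12*sqrt(2)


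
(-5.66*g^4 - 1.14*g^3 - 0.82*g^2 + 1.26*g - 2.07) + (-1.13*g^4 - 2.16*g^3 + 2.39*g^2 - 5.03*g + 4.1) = -6.79*g^4 - 3.3*g^3 + 1.57*g^2 - 3.77*g + 2.03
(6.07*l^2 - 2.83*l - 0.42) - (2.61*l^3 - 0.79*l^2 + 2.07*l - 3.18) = -2.61*l^3 + 6.86*l^2 - 4.9*l + 2.76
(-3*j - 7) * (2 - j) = 3*j^2 + j - 14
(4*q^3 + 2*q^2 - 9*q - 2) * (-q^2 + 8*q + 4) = -4*q^5 + 30*q^4 + 41*q^3 - 62*q^2 - 52*q - 8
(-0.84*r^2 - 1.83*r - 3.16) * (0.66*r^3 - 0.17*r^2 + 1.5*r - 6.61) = -0.5544*r^5 - 1.065*r^4 - 3.0345*r^3 + 3.3446*r^2 + 7.3563*r + 20.8876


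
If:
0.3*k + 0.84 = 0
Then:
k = -2.80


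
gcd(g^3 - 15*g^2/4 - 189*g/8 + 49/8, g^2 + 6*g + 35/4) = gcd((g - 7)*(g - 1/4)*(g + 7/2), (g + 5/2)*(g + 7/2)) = g + 7/2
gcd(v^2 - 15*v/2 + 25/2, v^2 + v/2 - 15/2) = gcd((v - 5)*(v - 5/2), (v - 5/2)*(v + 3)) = v - 5/2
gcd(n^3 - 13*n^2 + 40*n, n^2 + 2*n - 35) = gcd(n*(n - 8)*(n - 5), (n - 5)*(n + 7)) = n - 5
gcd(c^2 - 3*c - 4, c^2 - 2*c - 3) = c + 1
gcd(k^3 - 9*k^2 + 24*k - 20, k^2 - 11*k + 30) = k - 5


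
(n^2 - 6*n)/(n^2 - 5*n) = (n - 6)/(n - 5)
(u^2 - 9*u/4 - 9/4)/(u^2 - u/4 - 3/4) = (u - 3)/(u - 1)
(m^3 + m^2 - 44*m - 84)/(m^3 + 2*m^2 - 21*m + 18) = (m^2 - 5*m - 14)/(m^2 - 4*m + 3)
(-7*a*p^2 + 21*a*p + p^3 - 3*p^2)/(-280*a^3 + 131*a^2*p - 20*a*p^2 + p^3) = p*(p - 3)/(40*a^2 - 13*a*p + p^2)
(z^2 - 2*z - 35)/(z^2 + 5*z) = (z - 7)/z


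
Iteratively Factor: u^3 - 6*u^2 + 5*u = (u)*(u^2 - 6*u + 5) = u*(u - 5)*(u - 1)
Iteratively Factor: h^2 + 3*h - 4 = (h - 1)*(h + 4)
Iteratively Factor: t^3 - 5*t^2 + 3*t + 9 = (t - 3)*(t^2 - 2*t - 3) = (t - 3)^2*(t + 1)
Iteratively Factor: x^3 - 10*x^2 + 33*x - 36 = (x - 3)*(x^2 - 7*x + 12) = (x - 3)^2*(x - 4)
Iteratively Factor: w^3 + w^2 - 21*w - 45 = (w - 5)*(w^2 + 6*w + 9) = (w - 5)*(w + 3)*(w + 3)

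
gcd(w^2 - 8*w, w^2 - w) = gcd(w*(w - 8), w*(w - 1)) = w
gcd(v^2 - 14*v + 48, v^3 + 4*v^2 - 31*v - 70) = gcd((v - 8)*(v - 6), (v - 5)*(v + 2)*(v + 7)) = 1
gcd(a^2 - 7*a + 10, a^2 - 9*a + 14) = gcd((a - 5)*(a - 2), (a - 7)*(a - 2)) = a - 2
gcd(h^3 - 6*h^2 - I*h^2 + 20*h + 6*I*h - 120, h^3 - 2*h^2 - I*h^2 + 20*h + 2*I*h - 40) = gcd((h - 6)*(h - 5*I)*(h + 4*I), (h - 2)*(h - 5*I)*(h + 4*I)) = h^2 - I*h + 20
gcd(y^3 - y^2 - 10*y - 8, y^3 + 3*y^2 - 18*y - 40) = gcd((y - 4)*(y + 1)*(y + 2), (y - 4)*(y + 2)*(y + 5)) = y^2 - 2*y - 8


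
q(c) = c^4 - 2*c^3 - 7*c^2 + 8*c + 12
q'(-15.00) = -14632.00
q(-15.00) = 55692.00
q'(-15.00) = -14632.00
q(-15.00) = 55692.00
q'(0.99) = -7.86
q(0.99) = 12.08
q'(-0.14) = 9.83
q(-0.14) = 10.75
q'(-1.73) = -6.45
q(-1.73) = -3.48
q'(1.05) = -8.68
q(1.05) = 11.58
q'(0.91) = -6.69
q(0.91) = 12.66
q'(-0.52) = 13.10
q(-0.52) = 6.30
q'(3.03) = 21.77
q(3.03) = 0.63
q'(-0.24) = 10.96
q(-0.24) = 9.71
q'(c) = 4*c^3 - 6*c^2 - 14*c + 8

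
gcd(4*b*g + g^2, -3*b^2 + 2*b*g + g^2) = 1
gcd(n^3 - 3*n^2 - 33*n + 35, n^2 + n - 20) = n + 5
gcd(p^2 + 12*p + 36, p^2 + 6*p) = p + 6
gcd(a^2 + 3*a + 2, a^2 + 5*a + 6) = a + 2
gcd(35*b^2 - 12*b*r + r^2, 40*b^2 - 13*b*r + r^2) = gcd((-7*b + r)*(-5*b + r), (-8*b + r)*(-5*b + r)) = -5*b + r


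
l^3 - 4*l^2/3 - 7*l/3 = l*(l - 7/3)*(l + 1)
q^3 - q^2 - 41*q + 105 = (q - 5)*(q - 3)*(q + 7)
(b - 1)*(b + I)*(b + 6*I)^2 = b^4 - b^3 + 13*I*b^3 - 48*b^2 - 13*I*b^2 + 48*b - 36*I*b + 36*I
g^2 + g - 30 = (g - 5)*(g + 6)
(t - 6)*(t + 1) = t^2 - 5*t - 6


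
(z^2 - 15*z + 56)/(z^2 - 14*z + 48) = (z - 7)/(z - 6)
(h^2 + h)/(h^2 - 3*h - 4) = h/(h - 4)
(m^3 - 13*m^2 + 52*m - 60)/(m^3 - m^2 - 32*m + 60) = (m - 6)/(m + 6)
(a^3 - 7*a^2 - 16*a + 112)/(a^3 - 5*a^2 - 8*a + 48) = (a^2 - 3*a - 28)/(a^2 - a - 12)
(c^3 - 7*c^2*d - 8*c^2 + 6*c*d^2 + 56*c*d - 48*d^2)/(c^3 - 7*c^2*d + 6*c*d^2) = (c - 8)/c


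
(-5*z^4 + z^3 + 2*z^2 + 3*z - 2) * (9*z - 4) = -45*z^5 + 29*z^4 + 14*z^3 + 19*z^2 - 30*z + 8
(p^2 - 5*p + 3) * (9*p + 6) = 9*p^3 - 39*p^2 - 3*p + 18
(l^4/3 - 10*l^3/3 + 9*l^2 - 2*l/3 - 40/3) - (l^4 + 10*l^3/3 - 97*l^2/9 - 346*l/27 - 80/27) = -2*l^4/3 - 20*l^3/3 + 178*l^2/9 + 328*l/27 - 280/27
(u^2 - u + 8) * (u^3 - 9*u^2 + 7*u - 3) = u^5 - 10*u^4 + 24*u^3 - 82*u^2 + 59*u - 24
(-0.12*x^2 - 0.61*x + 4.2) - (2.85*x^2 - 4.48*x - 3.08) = -2.97*x^2 + 3.87*x + 7.28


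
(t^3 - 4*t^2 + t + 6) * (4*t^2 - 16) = 4*t^5 - 16*t^4 - 12*t^3 + 88*t^2 - 16*t - 96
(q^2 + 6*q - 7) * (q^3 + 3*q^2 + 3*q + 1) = q^5 + 9*q^4 + 14*q^3 - 2*q^2 - 15*q - 7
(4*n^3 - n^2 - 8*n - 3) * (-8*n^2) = -32*n^5 + 8*n^4 + 64*n^3 + 24*n^2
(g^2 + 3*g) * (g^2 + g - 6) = g^4 + 4*g^3 - 3*g^2 - 18*g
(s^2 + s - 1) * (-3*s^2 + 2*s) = -3*s^4 - s^3 + 5*s^2 - 2*s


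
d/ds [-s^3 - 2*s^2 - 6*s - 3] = -3*s^2 - 4*s - 6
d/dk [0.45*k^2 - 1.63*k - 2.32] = 0.9*k - 1.63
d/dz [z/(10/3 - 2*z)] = 15/(2*(9*z^2 - 30*z + 25))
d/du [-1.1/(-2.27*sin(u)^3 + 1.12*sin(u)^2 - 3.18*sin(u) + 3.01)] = (-7.491*sin(u)^2 + 2.464*sin(u) - 3.498)*cos(u)/(2.27*sin(u)^3 - 1.12*sin(u)^2 + 3.18*sin(u) - 3.01)^2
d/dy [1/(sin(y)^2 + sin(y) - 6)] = -(2*sin(y) + 1)*cos(y)/(sin(y)^2 + sin(y) - 6)^2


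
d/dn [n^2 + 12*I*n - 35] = 2*n + 12*I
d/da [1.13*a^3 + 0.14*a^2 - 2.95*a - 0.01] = 3.39*a^2 + 0.28*a - 2.95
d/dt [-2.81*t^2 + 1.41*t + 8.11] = 1.41 - 5.62*t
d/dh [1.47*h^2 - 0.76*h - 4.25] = 2.94*h - 0.76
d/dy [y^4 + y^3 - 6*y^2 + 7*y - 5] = 4*y^3 + 3*y^2 - 12*y + 7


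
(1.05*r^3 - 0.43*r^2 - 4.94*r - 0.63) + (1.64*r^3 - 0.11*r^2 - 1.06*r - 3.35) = 2.69*r^3 - 0.54*r^2 - 6.0*r - 3.98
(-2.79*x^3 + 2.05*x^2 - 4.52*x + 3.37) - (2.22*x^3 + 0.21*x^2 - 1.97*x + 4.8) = -5.01*x^3 + 1.84*x^2 - 2.55*x - 1.43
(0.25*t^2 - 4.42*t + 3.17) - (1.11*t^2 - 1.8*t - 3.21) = -0.86*t^2 - 2.62*t + 6.38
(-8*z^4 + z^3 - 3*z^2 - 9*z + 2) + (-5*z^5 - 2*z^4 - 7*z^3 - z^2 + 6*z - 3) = -5*z^5 - 10*z^4 - 6*z^3 - 4*z^2 - 3*z - 1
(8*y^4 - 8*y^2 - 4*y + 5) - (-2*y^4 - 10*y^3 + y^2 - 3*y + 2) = 10*y^4 + 10*y^3 - 9*y^2 - y + 3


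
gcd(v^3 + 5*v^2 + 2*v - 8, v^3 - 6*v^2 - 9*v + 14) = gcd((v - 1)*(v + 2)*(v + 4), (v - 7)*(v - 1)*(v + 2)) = v^2 + v - 2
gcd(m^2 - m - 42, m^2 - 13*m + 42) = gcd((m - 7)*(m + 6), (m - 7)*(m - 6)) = m - 7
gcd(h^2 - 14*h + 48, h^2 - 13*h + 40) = h - 8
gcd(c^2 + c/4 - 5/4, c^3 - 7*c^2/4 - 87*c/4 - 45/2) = c + 5/4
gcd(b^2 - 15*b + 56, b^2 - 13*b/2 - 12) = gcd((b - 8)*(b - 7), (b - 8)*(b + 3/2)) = b - 8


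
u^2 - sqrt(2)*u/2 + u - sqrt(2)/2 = (u + 1)*(u - sqrt(2)/2)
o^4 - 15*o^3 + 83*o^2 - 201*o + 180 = (o - 5)*(o - 4)*(o - 3)^2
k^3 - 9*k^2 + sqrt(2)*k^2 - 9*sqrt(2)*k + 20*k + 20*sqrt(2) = (k - 5)*(k - 4)*(k + sqrt(2))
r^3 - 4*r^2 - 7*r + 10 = (r - 5)*(r - 1)*(r + 2)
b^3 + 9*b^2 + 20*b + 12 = (b + 1)*(b + 2)*(b + 6)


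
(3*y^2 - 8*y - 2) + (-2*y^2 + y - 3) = y^2 - 7*y - 5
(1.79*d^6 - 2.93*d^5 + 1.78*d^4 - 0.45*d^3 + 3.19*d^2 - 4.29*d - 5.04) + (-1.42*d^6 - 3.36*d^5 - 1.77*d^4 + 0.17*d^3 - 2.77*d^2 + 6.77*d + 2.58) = 0.37*d^6 - 6.29*d^5 + 0.01*d^4 - 0.28*d^3 + 0.42*d^2 + 2.48*d - 2.46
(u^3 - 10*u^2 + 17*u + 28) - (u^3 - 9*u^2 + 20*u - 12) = -u^2 - 3*u + 40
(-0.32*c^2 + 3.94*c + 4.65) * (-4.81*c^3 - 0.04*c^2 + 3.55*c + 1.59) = 1.5392*c^5 - 18.9386*c^4 - 23.6601*c^3 + 13.2922*c^2 + 22.7721*c + 7.3935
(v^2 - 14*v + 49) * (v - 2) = v^3 - 16*v^2 + 77*v - 98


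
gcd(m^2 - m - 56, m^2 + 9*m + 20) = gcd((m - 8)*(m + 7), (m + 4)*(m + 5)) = 1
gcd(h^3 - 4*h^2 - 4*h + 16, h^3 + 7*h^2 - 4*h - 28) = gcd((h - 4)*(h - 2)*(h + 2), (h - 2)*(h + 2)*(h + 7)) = h^2 - 4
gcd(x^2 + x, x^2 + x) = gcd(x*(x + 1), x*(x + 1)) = x^2 + x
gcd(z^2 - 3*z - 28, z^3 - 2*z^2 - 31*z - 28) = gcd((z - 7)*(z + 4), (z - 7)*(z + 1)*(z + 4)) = z^2 - 3*z - 28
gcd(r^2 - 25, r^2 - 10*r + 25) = r - 5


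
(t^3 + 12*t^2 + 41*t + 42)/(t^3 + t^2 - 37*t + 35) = (t^2 + 5*t + 6)/(t^2 - 6*t + 5)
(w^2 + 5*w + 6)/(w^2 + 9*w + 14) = (w + 3)/(w + 7)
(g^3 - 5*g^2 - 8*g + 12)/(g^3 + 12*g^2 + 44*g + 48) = (g^2 - 7*g + 6)/(g^2 + 10*g + 24)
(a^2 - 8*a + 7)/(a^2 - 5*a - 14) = (a - 1)/(a + 2)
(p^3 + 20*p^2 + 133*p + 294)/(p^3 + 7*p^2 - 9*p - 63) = (p^2 + 13*p + 42)/(p^2 - 9)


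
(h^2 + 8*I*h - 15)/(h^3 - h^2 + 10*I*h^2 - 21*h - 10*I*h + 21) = (h + 5*I)/(h^2 + h*(-1 + 7*I) - 7*I)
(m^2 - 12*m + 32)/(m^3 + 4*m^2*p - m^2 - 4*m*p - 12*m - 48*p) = (m - 8)/(m^2 + 4*m*p + 3*m + 12*p)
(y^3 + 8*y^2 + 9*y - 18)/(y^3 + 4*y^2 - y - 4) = (y^2 + 9*y + 18)/(y^2 + 5*y + 4)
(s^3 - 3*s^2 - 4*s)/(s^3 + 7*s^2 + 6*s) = (s - 4)/(s + 6)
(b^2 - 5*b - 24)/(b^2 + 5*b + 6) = (b - 8)/(b + 2)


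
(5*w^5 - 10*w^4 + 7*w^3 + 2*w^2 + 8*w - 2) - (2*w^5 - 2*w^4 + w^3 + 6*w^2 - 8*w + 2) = 3*w^5 - 8*w^4 + 6*w^3 - 4*w^2 + 16*w - 4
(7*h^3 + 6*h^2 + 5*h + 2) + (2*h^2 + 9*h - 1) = 7*h^3 + 8*h^2 + 14*h + 1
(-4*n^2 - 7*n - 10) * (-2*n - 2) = 8*n^3 + 22*n^2 + 34*n + 20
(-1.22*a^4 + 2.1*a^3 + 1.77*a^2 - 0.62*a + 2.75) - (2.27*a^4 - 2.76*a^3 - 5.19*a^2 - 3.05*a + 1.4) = -3.49*a^4 + 4.86*a^3 + 6.96*a^2 + 2.43*a + 1.35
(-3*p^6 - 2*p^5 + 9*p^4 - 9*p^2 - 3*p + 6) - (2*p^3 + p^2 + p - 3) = -3*p^6 - 2*p^5 + 9*p^4 - 2*p^3 - 10*p^2 - 4*p + 9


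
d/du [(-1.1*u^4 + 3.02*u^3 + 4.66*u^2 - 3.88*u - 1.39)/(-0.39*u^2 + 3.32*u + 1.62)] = (0.858*u^5 - 12.1338*u^4 + 12.9248*u^3 + 28.6352*u^2 + 14.0142*u - 1.6708)/(0.1521*u^4 - 2.5896*u^3 + 9.7588*u^2 + 10.7568*u + 2.6244)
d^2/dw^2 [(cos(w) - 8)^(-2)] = 2*(-8*cos(w) - cos(2*w) + 2)/(cos(w) - 8)^4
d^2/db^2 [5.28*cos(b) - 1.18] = -5.28*cos(b)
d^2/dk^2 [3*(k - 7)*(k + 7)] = 6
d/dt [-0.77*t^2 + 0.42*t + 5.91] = 0.42 - 1.54*t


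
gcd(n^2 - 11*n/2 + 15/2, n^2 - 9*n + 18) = n - 3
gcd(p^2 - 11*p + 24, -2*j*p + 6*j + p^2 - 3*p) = p - 3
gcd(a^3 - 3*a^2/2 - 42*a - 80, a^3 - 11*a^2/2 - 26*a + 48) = a^2 - 4*a - 32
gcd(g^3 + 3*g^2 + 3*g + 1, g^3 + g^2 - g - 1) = g^2 + 2*g + 1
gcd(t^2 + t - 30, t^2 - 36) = t + 6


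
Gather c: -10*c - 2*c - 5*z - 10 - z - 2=-12*c - 6*z - 12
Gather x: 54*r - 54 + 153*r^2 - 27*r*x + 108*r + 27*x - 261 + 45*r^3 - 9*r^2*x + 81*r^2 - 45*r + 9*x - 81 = 45*r^3 + 234*r^2 + 117*r + x*(-9*r^2 - 27*r + 36) - 396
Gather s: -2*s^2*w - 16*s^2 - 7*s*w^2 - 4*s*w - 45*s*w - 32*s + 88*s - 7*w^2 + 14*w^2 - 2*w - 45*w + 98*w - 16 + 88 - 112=s^2*(-2*w - 16) + s*(-7*w^2 - 49*w + 56) + 7*w^2 + 51*w - 40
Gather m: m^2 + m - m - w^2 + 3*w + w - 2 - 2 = m^2 - w^2 + 4*w - 4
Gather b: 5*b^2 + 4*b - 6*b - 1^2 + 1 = 5*b^2 - 2*b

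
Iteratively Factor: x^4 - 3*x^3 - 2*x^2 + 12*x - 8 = (x + 2)*(x^3 - 5*x^2 + 8*x - 4) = (x - 1)*(x + 2)*(x^2 - 4*x + 4) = (x - 2)*(x - 1)*(x + 2)*(x - 2)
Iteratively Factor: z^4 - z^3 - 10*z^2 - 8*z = (z + 1)*(z^3 - 2*z^2 - 8*z) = (z + 1)*(z + 2)*(z^2 - 4*z) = (z - 4)*(z + 1)*(z + 2)*(z)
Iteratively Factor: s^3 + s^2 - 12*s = (s)*(s^2 + s - 12) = s*(s + 4)*(s - 3)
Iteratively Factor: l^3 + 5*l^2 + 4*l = (l + 1)*(l^2 + 4*l) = l*(l + 1)*(l + 4)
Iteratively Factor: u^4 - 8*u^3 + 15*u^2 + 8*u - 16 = (u + 1)*(u^3 - 9*u^2 + 24*u - 16) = (u - 1)*(u + 1)*(u^2 - 8*u + 16) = (u - 4)*(u - 1)*(u + 1)*(u - 4)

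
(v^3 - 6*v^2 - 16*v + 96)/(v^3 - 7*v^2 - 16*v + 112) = (v - 6)/(v - 7)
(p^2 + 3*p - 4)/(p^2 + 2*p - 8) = (p - 1)/(p - 2)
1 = 1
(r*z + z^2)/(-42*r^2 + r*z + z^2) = z*(r + z)/(-42*r^2 + r*z + z^2)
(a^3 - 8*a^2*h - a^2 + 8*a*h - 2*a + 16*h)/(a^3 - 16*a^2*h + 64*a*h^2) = (a^2 - a - 2)/(a*(a - 8*h))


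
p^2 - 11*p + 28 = (p - 7)*(p - 4)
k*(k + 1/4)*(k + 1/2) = k^3 + 3*k^2/4 + k/8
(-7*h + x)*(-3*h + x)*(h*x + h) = 21*h^3*x + 21*h^3 - 10*h^2*x^2 - 10*h^2*x + h*x^3 + h*x^2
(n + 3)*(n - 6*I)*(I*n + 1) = I*n^3 + 7*n^2 + 3*I*n^2 + 21*n - 6*I*n - 18*I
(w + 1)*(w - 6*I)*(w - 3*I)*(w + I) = w^4 + w^3 - 8*I*w^3 - 9*w^2 - 8*I*w^2 - 9*w - 18*I*w - 18*I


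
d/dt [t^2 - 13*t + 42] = 2*t - 13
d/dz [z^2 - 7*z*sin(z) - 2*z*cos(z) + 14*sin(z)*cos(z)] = 2*z*sin(z) - 7*z*cos(z) + 2*z - 7*sin(z) - 2*cos(z) + 14*cos(2*z)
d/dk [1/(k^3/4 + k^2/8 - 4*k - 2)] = 16*(-3*k^2 - k + 16)/(2*k^3 + k^2 - 32*k - 16)^2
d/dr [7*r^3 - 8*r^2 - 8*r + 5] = 21*r^2 - 16*r - 8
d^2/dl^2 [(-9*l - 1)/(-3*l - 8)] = -414/(3*l + 8)^3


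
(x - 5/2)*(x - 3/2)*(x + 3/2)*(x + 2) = x^4 - x^3/2 - 29*x^2/4 + 9*x/8 + 45/4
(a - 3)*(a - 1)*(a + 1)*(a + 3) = a^4 - 10*a^2 + 9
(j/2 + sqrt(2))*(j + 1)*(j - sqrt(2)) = j^3/2 + j^2/2 + sqrt(2)*j^2/2 - 2*j + sqrt(2)*j/2 - 2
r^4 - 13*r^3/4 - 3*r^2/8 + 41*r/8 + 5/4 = (r - 5/2)*(r - 2)*(r + 1/4)*(r + 1)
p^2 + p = p*(p + 1)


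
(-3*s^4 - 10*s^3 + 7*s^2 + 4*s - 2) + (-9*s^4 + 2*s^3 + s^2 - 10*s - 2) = -12*s^4 - 8*s^3 + 8*s^2 - 6*s - 4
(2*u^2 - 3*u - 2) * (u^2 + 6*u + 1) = 2*u^4 + 9*u^3 - 18*u^2 - 15*u - 2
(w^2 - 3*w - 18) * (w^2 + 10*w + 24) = w^4 + 7*w^3 - 24*w^2 - 252*w - 432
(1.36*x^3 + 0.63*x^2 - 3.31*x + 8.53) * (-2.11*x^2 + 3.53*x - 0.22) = -2.8696*x^5 + 3.4715*x^4 + 8.9088*x^3 - 29.8212*x^2 + 30.8391*x - 1.8766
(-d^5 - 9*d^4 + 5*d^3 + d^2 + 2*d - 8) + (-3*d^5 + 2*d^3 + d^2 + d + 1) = -4*d^5 - 9*d^4 + 7*d^3 + 2*d^2 + 3*d - 7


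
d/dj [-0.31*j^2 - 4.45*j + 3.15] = -0.62*j - 4.45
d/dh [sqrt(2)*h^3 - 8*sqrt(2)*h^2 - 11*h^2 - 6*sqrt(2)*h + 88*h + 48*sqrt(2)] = 3*sqrt(2)*h^2 - 16*sqrt(2)*h - 22*h - 6*sqrt(2) + 88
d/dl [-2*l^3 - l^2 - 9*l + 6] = -6*l^2 - 2*l - 9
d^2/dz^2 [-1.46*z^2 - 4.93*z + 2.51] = -2.92000000000000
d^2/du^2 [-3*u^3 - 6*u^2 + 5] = -18*u - 12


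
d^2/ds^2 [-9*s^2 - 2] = -18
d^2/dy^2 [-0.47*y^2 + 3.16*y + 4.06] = -0.940000000000000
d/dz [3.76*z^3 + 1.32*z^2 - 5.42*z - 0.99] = 11.28*z^2 + 2.64*z - 5.42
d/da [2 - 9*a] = -9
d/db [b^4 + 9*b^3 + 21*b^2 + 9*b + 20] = 4*b^3 + 27*b^2 + 42*b + 9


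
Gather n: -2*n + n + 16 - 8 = 8 - n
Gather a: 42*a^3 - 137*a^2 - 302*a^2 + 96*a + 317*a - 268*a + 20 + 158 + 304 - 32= 42*a^3 - 439*a^2 + 145*a + 450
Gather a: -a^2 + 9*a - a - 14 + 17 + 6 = -a^2 + 8*a + 9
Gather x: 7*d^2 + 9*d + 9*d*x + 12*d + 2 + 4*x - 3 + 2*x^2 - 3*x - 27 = 7*d^2 + 21*d + 2*x^2 + x*(9*d + 1) - 28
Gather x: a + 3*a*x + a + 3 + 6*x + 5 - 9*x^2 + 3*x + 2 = 2*a - 9*x^2 + x*(3*a + 9) + 10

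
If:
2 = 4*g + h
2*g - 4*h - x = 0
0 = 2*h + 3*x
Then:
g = 10/23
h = 6/23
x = -4/23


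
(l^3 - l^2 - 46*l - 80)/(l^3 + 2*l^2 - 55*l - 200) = (l + 2)/(l + 5)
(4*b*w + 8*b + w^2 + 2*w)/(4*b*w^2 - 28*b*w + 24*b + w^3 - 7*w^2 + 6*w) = (w + 2)/(w^2 - 7*w + 6)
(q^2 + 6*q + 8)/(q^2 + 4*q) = (q + 2)/q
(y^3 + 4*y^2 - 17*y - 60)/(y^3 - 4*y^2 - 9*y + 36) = (y + 5)/(y - 3)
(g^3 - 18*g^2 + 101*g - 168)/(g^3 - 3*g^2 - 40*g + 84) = (g^2 - 11*g + 24)/(g^2 + 4*g - 12)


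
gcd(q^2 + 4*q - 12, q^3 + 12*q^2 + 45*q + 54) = q + 6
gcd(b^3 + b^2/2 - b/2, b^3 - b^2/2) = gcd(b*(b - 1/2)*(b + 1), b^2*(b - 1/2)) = b^2 - b/2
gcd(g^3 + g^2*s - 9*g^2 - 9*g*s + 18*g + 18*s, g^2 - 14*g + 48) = g - 6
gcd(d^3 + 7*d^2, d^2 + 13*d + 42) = d + 7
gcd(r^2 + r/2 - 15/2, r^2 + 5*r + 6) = r + 3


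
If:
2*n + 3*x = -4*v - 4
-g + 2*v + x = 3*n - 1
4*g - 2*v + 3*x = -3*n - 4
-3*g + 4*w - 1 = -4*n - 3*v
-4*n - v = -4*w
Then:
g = -29/27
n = 2/27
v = -19/27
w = -11/108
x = -4/9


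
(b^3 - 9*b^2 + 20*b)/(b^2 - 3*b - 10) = b*(b - 4)/(b + 2)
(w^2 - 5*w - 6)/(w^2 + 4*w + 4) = (w^2 - 5*w - 6)/(w^2 + 4*w + 4)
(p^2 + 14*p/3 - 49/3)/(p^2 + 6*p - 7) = (p - 7/3)/(p - 1)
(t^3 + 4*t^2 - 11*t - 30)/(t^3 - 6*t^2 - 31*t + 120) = (t + 2)/(t - 8)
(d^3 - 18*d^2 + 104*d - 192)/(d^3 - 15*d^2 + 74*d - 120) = (d - 8)/(d - 5)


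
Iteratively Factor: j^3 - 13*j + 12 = (j - 3)*(j^2 + 3*j - 4) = (j - 3)*(j + 4)*(j - 1)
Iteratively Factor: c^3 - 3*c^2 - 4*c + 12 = (c + 2)*(c^2 - 5*c + 6) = (c - 2)*(c + 2)*(c - 3)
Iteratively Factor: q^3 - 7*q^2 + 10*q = (q - 5)*(q^2 - 2*q) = q*(q - 5)*(q - 2)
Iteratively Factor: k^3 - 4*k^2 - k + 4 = (k + 1)*(k^2 - 5*k + 4) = (k - 1)*(k + 1)*(k - 4)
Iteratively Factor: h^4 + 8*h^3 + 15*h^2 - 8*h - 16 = (h + 1)*(h^3 + 7*h^2 + 8*h - 16) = (h - 1)*(h + 1)*(h^2 + 8*h + 16) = (h - 1)*(h + 1)*(h + 4)*(h + 4)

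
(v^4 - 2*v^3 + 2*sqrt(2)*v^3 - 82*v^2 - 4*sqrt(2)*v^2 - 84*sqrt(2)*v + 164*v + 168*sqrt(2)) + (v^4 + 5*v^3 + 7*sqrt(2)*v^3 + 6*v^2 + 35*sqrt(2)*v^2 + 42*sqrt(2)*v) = 2*v^4 + 3*v^3 + 9*sqrt(2)*v^3 - 76*v^2 + 31*sqrt(2)*v^2 - 42*sqrt(2)*v + 164*v + 168*sqrt(2)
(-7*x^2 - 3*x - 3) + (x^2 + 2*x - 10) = -6*x^2 - x - 13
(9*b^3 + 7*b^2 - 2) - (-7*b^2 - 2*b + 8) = 9*b^3 + 14*b^2 + 2*b - 10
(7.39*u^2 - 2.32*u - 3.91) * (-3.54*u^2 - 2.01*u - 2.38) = -26.1606*u^4 - 6.6411*u^3 + 0.916400000000002*u^2 + 13.3807*u + 9.3058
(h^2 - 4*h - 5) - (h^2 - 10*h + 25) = 6*h - 30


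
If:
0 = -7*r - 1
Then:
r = -1/7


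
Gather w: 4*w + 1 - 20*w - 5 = -16*w - 4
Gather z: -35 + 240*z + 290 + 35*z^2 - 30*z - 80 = 35*z^2 + 210*z + 175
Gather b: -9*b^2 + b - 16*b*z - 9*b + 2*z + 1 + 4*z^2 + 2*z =-9*b^2 + b*(-16*z - 8) + 4*z^2 + 4*z + 1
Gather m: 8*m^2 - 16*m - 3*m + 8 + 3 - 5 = 8*m^2 - 19*m + 6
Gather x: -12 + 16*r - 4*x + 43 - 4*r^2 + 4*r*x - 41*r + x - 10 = -4*r^2 - 25*r + x*(4*r - 3) + 21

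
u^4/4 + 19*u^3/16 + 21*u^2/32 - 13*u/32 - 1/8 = (u/4 + 1)*(u - 1/2)*(u + 1/4)*(u + 1)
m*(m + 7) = m^2 + 7*m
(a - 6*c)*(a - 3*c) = a^2 - 9*a*c + 18*c^2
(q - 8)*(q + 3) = q^2 - 5*q - 24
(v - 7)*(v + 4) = v^2 - 3*v - 28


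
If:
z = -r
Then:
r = -z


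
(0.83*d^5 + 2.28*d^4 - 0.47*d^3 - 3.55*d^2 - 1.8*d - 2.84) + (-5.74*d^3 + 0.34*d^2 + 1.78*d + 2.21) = 0.83*d^5 + 2.28*d^4 - 6.21*d^3 - 3.21*d^2 - 0.02*d - 0.63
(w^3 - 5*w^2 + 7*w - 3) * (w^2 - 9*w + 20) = w^5 - 14*w^4 + 72*w^3 - 166*w^2 + 167*w - 60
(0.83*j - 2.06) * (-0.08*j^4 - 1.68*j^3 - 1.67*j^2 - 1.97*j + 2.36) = -0.0664*j^5 - 1.2296*j^4 + 2.0747*j^3 + 1.8051*j^2 + 6.017*j - 4.8616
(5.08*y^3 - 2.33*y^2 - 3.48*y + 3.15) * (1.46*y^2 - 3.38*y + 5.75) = 7.4168*y^5 - 20.5722*y^4 + 32.0046*y^3 + 2.9639*y^2 - 30.657*y + 18.1125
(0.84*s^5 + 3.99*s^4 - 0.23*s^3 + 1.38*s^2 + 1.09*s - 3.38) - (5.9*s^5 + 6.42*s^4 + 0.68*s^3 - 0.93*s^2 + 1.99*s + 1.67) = -5.06*s^5 - 2.43*s^4 - 0.91*s^3 + 2.31*s^2 - 0.9*s - 5.05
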